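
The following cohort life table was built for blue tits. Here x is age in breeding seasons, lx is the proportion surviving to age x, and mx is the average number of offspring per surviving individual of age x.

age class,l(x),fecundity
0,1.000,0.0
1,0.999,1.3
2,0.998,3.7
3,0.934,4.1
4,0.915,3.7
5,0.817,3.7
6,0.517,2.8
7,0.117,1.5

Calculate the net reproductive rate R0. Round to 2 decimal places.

16.85

lx·mx by age: 0, 1.2987, 3.6926, 3.8294, 3.3855, 3.0229, 1.4476, 0.1755
R0 = Σ lx·mx = 16.8522 → 16.85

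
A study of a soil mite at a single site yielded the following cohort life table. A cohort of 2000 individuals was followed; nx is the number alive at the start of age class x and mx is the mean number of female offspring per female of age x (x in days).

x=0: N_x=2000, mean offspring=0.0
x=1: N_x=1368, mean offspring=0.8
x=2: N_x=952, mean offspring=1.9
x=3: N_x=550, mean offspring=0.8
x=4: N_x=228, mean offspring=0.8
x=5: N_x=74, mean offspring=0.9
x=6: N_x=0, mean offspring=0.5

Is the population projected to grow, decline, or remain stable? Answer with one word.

lx = nx/n0 = nx/2000: 1, 0.684, 0.476, 0.275, 0.114, 0.037, 0
R0 = Σ lx·mx = 0 + 0.5472 + 0.9044 + 0.22 + 0.0912 + 0.0333 + 0 = 1.7961
R0 > 1, so the population is growing.

growing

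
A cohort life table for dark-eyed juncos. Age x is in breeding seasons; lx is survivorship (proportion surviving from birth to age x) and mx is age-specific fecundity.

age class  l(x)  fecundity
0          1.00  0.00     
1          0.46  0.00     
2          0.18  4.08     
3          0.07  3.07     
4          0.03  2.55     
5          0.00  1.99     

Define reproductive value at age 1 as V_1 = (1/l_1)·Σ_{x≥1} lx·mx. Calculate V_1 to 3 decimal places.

2.230

lx·mx for x ≥ 1: 0, 0.7344, 0.2149, 0.0765, 0 → sum = 1.0258
V_1 = 1.0258 / l_1 = 1.0258 / 0.46 = 2.23 → 2.230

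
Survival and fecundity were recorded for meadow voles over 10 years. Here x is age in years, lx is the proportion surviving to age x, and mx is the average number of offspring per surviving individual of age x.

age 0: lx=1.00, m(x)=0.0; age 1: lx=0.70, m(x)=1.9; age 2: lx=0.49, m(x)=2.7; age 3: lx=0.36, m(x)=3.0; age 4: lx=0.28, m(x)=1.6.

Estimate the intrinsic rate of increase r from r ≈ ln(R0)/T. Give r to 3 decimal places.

R0 = Σ lx·mx = 0 + 1.33 + 1.323 + 1.08 + 0.448 = 4.181
Σ x·lx·mx = 9.008; T = 9.008/4.181 = 2.15451…
r ≈ ln(R0)/T = ln(4.181)/2.15451… = 0.66398… → 0.664

0.664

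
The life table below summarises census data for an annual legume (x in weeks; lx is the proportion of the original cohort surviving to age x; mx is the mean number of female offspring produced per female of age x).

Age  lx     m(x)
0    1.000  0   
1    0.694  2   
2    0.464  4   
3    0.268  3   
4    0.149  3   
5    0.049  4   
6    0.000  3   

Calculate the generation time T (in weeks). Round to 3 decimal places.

2.191

lx·mx: 0, 1.388, 1.856, 0.804, 0.447, 0.196, 0 → R0 = 4.691
x·lx·mx: 0, 1.388, 3.712, 2.412, 1.788, 0.98, 0 → Σ = 10.28
T = 10.28 / 4.691 = 2.19143… → 2.191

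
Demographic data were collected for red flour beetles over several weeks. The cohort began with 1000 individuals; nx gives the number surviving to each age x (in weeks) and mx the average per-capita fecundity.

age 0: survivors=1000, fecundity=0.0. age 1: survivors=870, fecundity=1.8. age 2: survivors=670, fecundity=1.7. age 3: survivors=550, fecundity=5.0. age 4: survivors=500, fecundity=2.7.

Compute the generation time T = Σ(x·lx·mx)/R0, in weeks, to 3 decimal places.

lx = nx/n0 = nx/1000: 1, 0.87, 0.67, 0.55, 0.5
lx·mx: 0, 1.566, 1.139, 2.75, 1.35 → R0 = 6.805
x·lx·mx: 0, 1.566, 2.278, 8.25, 5.4 → Σ = 17.494
T = 17.494 / 6.805 = 2.570757… → 2.571

2.571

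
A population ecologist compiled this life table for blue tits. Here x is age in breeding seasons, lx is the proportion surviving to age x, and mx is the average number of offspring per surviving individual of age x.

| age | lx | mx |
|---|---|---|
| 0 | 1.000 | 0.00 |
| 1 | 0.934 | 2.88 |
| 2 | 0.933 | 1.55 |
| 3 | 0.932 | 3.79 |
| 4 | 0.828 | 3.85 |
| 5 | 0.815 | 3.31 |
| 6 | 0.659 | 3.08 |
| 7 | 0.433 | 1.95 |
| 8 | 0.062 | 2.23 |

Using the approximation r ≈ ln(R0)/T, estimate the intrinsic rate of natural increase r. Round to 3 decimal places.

R0 = Σ lx·mx = 0 + 2.68992 + 1.44615 + 3.53228 + 3.1878 + 2.69765 + 2.02972 + 0.84435 + 0.13826 = 16.56613
Σ x·lx·mx = 61.61336; T = 61.61336/16.56613 = 3.71924…
r ≈ ln(R0)/T = ln(16.56613)/3.71924… = 0.75482… → 0.755

0.755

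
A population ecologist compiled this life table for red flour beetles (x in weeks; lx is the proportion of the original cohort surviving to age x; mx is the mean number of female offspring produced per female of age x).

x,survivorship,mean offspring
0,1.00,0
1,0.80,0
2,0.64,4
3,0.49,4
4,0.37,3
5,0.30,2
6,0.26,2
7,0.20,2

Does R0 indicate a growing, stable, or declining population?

growing

R0 = Σ lx·mx = 0 + 0 + 2.56 + 1.96 + 1.11 + 0.6 + 0.52 + 0.4 = 7.15
R0 > 1, so the population is growing.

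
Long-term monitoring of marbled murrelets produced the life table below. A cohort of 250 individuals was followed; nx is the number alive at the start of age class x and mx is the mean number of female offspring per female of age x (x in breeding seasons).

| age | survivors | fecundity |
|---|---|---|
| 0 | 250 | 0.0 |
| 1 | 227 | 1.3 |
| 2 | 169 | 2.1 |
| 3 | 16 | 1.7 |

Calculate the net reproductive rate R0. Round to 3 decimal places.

lx = nx/n0 = nx/250: 1, 0.908, 0.676, 0.064
lx·mx by age: 0, 1.1804, 1.4196, 0.1088
R0 = Σ lx·mx = 2.7088 → 2.709

2.709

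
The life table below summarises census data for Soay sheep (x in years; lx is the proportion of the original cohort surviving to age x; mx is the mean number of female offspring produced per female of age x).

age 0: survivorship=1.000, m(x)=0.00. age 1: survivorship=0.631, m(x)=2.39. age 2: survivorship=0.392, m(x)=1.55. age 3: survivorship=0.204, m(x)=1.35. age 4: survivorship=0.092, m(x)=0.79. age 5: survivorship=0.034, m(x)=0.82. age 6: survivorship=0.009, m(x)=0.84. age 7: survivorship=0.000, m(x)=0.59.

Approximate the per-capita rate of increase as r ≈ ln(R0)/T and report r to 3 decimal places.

R0 = Σ lx·mx = 0 + 1.50809 + 0.6076 + 0.2754 + 0.07268 + 0.02788 + 0.00756 + 0 = 2.49921
Σ x·lx·mx = 4.02497; T = 4.02497/2.49921 = 1.6105…
r ≈ ln(R0)/T = ln(2.49921)/1.6105… = 0.56875… → 0.569

0.569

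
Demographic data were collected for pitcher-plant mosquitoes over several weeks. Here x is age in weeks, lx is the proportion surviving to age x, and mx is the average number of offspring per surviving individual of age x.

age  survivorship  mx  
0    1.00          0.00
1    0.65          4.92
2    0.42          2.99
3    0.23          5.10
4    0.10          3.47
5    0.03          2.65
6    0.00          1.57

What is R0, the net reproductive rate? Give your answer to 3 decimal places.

lx·mx by age: 0, 3.198, 1.2558, 1.173, 0.347, 0.0795, 0
R0 = Σ lx·mx = 6.0533 → 6.053

6.053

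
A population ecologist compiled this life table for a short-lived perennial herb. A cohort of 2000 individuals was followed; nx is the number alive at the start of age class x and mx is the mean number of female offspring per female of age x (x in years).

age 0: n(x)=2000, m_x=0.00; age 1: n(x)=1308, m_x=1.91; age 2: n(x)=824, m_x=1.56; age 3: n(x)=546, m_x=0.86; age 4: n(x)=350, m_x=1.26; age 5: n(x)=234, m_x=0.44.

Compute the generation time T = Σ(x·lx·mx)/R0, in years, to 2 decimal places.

lx = nx/n0 = nx/2000: 1, 0.654, 0.412, 0.273, 0.175, 0.117
lx·mx: 0, 1.24914, 0.64272, 0.23478, 0.2205, 0.05148 → R0 = 2.39862
x·lx·mx: 0, 1.24914, 1.28544, 0.70434, 0.882, 0.2574 → Σ = 4.37832
T = 4.37832 / 2.39862 = 1.82535… → 1.83

1.83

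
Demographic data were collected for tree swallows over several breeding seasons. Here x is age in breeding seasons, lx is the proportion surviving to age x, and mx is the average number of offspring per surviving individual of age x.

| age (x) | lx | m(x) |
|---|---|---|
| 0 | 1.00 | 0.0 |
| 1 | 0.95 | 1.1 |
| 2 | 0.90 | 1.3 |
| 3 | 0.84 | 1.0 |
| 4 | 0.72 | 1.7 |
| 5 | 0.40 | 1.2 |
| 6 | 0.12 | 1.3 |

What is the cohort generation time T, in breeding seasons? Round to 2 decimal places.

lx·mx: 0, 1.045, 1.17, 0.84, 1.224, 0.48, 0.156 → R0 = 4.915
x·lx·mx: 0, 1.045, 2.34, 2.52, 4.896, 2.4, 0.936 → Σ = 14.137
T = 14.137 / 4.915 = 2.876297… → 2.88

2.88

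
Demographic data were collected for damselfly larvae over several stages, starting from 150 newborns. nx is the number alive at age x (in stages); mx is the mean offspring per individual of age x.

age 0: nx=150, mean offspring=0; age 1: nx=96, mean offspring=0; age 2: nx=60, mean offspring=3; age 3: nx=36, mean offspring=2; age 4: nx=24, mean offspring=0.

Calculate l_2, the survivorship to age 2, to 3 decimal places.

0.400

l_2 = n_2/n_0 = 60/150 = 0.4 → 0.400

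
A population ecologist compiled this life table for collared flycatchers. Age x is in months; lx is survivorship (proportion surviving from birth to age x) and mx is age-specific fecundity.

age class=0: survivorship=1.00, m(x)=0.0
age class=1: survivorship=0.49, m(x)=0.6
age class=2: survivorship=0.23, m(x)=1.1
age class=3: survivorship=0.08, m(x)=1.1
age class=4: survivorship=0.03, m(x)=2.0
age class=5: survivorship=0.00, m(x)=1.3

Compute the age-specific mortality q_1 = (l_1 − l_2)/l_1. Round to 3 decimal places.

q_1 = (l_1 − l_2) / l_1 = (0.49 − 0.23) / 0.49
     = 0.26 / 0.49 = 0.530612… → 0.531

0.531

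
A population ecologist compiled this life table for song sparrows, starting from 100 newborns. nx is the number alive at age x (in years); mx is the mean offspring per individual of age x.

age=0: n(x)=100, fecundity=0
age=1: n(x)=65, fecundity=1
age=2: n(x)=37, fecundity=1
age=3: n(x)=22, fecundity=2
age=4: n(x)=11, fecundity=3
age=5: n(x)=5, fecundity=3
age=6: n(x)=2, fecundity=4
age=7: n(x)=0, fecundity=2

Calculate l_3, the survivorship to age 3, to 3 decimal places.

0.220

l_3 = n_3/n_0 = 22/100 = 0.22 → 0.220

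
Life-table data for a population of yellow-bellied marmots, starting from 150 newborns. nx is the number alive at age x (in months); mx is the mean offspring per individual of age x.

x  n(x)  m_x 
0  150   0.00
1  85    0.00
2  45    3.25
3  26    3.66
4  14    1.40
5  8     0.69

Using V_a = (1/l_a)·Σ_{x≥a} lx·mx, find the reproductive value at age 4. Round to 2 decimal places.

lx = nx/n0 = nx/150: 1, 0.56667…, 0.3, 0.17333…, 0.09333…, 0.05333…
lx·mx for x ≥ 4: 0.130667…, 0.0368… → sum = 0.167467…
V_4 = 0.167467… / l_4 = 0.167467… / 0.093333… = 1.794286… → 1.79

1.79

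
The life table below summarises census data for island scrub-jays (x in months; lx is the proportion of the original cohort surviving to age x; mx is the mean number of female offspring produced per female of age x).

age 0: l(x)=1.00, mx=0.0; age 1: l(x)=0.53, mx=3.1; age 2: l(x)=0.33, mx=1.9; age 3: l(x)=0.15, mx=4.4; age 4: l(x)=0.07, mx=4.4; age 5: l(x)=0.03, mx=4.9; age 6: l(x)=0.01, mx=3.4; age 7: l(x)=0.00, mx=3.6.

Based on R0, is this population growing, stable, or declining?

R0 = Σ lx·mx = 0 + 1.643 + 0.627 + 0.66 + 0.308 + 0.147 + 0.034 + 0 = 3.419
R0 > 1, so the population is growing.

growing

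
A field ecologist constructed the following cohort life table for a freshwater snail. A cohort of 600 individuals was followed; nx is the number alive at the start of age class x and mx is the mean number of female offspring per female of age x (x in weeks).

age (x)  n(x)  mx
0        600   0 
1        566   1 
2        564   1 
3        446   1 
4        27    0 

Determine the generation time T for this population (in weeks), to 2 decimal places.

1.92

lx = nx/n0 = nx/600: 1, 0.94333…, 0.94, 0.74333…, 0.045
lx·mx: 0, 0.943333…, 0.94, 0.743333…, 0 → R0 = 2.626667…
x·lx·mx: 0, 0.943333…, 1.88, 2.23…, 0 → Σ = 5.053333…
T = 5.053333… / 2.626667… = 1.923858… → 1.92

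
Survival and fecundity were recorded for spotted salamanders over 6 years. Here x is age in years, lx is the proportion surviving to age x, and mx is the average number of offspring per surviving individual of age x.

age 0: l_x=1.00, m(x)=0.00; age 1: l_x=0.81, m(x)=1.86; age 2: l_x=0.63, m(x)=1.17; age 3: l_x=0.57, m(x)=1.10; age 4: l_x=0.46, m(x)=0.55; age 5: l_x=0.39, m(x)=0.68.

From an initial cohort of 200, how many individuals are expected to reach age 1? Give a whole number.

162

Expected survivors = N0 · l_1 = 200 × 0.81 = 162 → 162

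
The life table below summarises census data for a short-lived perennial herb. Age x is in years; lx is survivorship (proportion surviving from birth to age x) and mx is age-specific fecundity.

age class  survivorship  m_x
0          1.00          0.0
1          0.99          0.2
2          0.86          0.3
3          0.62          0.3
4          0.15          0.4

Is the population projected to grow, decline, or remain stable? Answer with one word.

declining

R0 = Σ lx·mx = 0 + 0.198 + 0.258 + 0.186 + 0.06 = 0.702
R0 < 1, so the population is declining.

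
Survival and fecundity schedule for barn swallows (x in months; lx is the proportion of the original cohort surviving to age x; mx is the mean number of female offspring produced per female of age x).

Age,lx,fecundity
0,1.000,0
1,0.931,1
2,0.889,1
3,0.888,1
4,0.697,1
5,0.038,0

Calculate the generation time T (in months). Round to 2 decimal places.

lx·mx: 0, 0.931, 0.889, 0.888, 0.697, 0 → R0 = 3.405
x·lx·mx: 0, 0.931, 1.778, 2.664, 2.788, 0 → Σ = 8.161
T = 8.161 / 3.405 = 2.396769… → 2.40

2.40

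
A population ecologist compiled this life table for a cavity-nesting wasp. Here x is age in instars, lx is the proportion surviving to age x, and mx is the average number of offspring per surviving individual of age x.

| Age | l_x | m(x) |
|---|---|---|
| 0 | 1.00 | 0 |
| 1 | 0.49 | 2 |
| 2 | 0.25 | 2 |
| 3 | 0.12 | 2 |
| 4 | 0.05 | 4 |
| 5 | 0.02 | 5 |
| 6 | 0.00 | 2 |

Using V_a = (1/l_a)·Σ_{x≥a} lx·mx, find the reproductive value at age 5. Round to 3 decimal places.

5.000

lx·mx for x ≥ 5: 0.1, 0 → sum = 0.1
V_5 = 0.1 / l_5 = 0.1 / 0.02 = 5 → 5.000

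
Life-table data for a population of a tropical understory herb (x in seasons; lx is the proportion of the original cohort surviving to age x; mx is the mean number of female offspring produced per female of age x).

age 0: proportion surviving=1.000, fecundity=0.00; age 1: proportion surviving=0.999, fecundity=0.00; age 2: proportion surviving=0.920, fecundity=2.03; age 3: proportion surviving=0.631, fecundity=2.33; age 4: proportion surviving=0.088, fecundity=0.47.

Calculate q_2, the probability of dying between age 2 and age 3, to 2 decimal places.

q_2 = (l_2 − l_3) / l_2 = (0.92 − 0.631) / 0.92
     = 0.289 / 0.92 = 0.31413… → 0.31

0.31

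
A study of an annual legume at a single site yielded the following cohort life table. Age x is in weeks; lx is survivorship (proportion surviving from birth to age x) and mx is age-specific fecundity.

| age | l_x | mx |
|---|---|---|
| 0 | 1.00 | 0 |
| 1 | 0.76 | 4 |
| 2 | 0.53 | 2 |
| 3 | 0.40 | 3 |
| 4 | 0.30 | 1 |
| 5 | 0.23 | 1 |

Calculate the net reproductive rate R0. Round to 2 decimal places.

5.83

lx·mx by age: 0, 3.04, 1.06, 1.2, 0.3, 0.23
R0 = Σ lx·mx = 5.83 → 5.83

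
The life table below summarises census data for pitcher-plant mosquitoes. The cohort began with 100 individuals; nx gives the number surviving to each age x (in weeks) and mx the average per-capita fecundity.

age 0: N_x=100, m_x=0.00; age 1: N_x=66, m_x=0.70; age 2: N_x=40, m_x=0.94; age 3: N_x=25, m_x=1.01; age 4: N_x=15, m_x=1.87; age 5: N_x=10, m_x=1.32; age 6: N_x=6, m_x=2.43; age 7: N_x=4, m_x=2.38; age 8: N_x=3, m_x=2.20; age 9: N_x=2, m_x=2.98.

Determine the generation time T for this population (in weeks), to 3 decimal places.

3.401

lx = nx/n0 = nx/100: 1, 0.66, 0.4, 0.25, 0.15, 0.1, 0.06, 0.04, 0.03, 0.02
lx·mx: 0, 0.462, 0.376, 0.2525, 0.2805, 0.132, 0.1458, 0.0952, 0.066, 0.0596 → R0 = 1.8696
x·lx·mx: 0, 0.462, 0.752, 0.7575, 1.122, 0.66, 0.8748, 0.6664, 0.528, 0.5364 → Σ = 6.3591
T = 6.3591 / 1.8696 = 3.401316… → 3.401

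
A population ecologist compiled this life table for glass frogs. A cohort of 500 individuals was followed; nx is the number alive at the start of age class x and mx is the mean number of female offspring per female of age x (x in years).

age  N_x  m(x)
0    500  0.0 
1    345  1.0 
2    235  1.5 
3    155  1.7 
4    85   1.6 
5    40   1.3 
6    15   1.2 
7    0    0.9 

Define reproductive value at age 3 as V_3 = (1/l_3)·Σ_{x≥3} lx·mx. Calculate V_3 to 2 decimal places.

lx = nx/n0 = nx/500: 1, 0.69, 0.47, 0.31, 0.17, 0.08, 0.03, 0
lx·mx for x ≥ 3: 0.527, 0.272, 0.104, 0.036, 0 → sum = 0.939
V_3 = 0.939 / l_3 = 0.939 / 0.31 = 3.029032… → 3.03

3.03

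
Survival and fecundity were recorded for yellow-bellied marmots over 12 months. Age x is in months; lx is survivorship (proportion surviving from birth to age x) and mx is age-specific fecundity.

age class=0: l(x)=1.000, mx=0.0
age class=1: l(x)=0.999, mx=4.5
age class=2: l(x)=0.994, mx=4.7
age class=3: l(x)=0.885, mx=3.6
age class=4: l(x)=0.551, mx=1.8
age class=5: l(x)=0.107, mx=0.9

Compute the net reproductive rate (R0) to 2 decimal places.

13.44

lx·mx by age: 0, 4.4955, 4.6718, 3.186, 0.9918, 0.0963
R0 = Σ lx·mx = 13.4414 → 13.44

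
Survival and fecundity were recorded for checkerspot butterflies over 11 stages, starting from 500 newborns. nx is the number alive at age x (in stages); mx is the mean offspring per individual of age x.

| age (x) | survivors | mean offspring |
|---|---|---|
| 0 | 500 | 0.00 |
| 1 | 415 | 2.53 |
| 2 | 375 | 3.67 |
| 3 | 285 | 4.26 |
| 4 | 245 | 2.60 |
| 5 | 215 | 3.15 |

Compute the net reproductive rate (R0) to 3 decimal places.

lx = nx/n0 = nx/500: 1, 0.83, 0.75, 0.57, 0.49, 0.43
lx·mx by age: 0, 2.0999, 2.7525, 2.4282, 1.274, 1.3545
R0 = Σ lx·mx = 9.9091 → 9.909

9.909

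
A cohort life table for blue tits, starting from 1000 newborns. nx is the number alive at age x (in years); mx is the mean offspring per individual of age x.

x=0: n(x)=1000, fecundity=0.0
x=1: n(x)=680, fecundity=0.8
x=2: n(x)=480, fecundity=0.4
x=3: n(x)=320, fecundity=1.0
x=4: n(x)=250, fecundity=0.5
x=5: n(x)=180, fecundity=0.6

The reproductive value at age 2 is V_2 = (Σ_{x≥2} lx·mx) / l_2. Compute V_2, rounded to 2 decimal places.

lx = nx/n0 = nx/1000: 1, 0.68, 0.48, 0.32, 0.25, 0.18
lx·mx for x ≥ 2: 0.192, 0.32, 0.125, 0.108 → sum = 0.745
V_2 = 0.745 / l_2 = 0.745 / 0.48 = 1.552083… → 1.55

1.55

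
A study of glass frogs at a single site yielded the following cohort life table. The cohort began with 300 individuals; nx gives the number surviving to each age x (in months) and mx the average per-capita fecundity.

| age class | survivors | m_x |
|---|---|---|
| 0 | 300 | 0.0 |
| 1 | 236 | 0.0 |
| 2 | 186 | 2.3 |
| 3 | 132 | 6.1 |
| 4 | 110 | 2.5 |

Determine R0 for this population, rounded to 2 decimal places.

5.03

lx = nx/n0 = nx/300: 1, 0.78667…, 0.62, 0.44, 0.36667…
lx·mx by age: 0, 0, 1.426, 2.684, 0.916667…
R0 = Σ lx·mx = 5.026667… → 5.03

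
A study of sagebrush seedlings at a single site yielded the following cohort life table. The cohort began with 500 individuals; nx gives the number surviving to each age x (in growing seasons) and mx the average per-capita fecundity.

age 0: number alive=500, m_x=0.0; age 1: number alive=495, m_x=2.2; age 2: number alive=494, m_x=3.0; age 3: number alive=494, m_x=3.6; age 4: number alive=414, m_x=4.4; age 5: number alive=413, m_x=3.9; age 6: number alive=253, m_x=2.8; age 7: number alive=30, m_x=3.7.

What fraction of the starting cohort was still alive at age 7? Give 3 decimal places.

l_7 = n_7/n_0 = 30/500 = 0.06 → 0.060

0.060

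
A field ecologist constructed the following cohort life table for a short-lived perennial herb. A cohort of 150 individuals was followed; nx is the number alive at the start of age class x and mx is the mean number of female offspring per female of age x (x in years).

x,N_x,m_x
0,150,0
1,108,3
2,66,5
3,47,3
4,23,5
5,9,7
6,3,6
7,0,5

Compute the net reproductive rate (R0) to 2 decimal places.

lx = nx/n0 = nx/150: 1, 0.72, 0.44, 0.31333…, 0.15333…, 0.06, 0.02, 0
lx·mx by age: 0, 2.16, 2.2, 0.94…, 0.766667…, 0.42, 0.12, 0
R0 = Σ lx·mx = 6.606667… → 6.61

6.61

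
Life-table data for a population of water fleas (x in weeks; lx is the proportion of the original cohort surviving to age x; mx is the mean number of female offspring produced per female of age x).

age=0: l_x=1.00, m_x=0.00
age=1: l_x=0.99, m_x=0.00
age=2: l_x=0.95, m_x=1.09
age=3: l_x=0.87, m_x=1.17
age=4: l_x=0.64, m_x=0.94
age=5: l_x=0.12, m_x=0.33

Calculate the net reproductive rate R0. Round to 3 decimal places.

lx·mx by age: 0, 0, 1.0355, 1.0179, 0.6016, 0.0396
R0 = Σ lx·mx = 2.6946 → 2.695

2.695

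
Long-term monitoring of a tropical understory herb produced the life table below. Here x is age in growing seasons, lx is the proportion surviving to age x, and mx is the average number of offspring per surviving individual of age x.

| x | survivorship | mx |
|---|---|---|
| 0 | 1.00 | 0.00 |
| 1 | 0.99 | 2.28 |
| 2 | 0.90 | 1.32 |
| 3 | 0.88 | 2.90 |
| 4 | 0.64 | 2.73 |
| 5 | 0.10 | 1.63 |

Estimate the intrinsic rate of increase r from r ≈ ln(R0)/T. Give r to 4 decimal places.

R0 = Σ lx·mx = 0 + 2.2572 + 1.188 + 2.552 + 1.7472 + 0.163 = 7.9074
Σ x·lx·mx = 20.093; T = 20.093/7.9074 = 2.54104…
r ≈ ln(R0)/T = ln(7.9074)/2.54104… = 0.813762… → 0.8138

0.8138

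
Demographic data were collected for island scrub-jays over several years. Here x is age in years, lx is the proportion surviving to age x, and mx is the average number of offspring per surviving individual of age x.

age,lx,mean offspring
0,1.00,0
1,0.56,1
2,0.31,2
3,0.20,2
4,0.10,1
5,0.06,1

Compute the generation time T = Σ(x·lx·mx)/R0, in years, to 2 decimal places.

lx·mx: 0, 0.56, 0.62, 0.4, 0.1, 0.06 → R0 = 1.74
x·lx·mx: 0, 0.56, 1.24, 1.2, 0.4, 0.3 → Σ = 3.7
T = 3.7 / 1.74 = 2.126437… → 2.13

2.13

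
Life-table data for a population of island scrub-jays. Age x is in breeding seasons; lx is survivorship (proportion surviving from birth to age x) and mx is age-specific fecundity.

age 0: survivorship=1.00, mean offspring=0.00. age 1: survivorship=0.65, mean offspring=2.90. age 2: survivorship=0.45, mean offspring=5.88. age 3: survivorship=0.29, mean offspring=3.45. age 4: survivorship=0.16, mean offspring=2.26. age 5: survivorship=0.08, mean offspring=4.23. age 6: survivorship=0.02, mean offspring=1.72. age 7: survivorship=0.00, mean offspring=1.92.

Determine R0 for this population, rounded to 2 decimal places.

6.27

lx·mx by age: 0, 1.885, 2.646, 1.0005, 0.3616, 0.3384, 0.0344, 0
R0 = Σ lx·mx = 6.2659 → 6.27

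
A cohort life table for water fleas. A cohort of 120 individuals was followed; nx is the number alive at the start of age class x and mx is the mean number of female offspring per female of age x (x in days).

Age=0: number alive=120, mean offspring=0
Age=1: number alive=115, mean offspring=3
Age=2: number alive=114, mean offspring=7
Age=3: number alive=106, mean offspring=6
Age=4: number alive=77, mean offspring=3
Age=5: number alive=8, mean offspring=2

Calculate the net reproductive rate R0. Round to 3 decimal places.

16.883

lx = nx/n0 = nx/120: 1, 0.95833…, 0.95, 0.88333…, 0.64167…, 0.06667…
lx·mx by age: 0, 2.875…, 6.65, 5.3…, 1.925…, 0.133333…
R0 = Σ lx·mx = 16.883333… → 16.883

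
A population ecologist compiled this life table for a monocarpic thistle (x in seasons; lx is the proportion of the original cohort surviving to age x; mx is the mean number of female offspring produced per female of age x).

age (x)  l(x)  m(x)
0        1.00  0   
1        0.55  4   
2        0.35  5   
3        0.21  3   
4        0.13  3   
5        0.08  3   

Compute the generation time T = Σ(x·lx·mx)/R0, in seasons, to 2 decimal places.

1.99

lx·mx: 0, 2.2, 1.75, 0.63, 0.39, 0.24 → R0 = 5.21
x·lx·mx: 0, 2.2, 3.5, 1.89, 1.56, 1.2 → Σ = 10.35
T = 10.35 / 5.21 = 1.986564… → 1.99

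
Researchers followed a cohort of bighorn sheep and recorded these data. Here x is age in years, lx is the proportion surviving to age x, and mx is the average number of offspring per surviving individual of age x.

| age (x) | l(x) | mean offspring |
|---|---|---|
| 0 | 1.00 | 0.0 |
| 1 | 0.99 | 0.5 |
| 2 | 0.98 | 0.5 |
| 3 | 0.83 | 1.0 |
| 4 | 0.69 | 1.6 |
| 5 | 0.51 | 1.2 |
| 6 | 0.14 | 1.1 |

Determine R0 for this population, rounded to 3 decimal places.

lx·mx by age: 0, 0.495, 0.49, 0.83, 1.104, 0.612, 0.154
R0 = Σ lx·mx = 3.685 → 3.685

3.685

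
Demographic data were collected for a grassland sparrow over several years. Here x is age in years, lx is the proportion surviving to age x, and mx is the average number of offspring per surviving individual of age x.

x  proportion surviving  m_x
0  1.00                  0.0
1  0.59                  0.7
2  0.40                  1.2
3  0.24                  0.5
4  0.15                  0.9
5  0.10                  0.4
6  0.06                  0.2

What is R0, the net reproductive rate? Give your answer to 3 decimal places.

lx·mx by age: 0, 0.413, 0.48, 0.12, 0.135, 0.04, 0.012
R0 = Σ lx·mx = 1.2 → 1.200

1.200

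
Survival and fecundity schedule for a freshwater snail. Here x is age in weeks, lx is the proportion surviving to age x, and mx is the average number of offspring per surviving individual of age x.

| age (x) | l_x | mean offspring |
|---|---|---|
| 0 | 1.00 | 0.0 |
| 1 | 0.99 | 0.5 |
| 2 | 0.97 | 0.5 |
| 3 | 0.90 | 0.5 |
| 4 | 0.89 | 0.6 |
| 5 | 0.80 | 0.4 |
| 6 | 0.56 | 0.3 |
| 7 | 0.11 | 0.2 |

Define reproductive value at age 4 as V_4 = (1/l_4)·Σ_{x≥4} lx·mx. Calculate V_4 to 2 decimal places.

1.17

lx·mx for x ≥ 4: 0.534, 0.32, 0.168, 0.022 → sum = 1.044
V_4 = 1.044 / l_4 = 1.044 / 0.89 = 1.173034… → 1.17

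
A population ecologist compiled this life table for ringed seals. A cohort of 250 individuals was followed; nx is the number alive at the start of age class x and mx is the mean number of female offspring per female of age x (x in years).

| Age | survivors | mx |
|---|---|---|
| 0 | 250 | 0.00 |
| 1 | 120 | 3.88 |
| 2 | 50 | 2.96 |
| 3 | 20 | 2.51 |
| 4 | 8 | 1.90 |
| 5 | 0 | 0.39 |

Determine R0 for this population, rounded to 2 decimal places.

lx = nx/n0 = nx/250: 1, 0.48, 0.2, 0.08, 0.032, 0
lx·mx by age: 0, 1.8624, 0.592, 0.2008, 0.0608, 0
R0 = Σ lx·mx = 2.716 → 2.72

2.72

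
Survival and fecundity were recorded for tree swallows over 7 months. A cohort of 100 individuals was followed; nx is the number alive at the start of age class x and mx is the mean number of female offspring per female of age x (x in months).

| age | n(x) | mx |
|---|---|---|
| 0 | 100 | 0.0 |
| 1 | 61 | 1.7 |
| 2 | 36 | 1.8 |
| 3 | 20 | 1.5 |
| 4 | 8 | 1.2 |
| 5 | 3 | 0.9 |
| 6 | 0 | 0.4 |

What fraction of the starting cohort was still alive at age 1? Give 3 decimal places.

0.610

l_1 = n_1/n_0 = 61/100 = 0.61 → 0.610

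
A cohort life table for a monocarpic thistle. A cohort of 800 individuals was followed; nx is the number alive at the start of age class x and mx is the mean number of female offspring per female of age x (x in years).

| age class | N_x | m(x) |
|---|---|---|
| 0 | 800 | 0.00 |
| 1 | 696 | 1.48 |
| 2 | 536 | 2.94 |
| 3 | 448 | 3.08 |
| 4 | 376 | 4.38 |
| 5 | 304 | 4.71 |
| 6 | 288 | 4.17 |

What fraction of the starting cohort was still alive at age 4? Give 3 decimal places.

l_4 = n_4/n_0 = 376/800 = 0.47 → 0.470

0.470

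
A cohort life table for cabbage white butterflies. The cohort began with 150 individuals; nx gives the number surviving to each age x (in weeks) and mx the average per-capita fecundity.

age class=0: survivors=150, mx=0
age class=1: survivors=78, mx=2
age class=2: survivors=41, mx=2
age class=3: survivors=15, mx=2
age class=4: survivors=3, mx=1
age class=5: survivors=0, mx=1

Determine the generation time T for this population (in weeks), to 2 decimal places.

1.56

lx = nx/n0 = nx/150: 1, 0.52, 0.27333…, 0.1, 0.02, 0
lx·mx: 0, 1.04, 0.546667…, 0.2, 0.02, 0 → R0 = 1.806667…
x·lx·mx: 0, 1.04, 1.093333…, 0.6, 0.08, 0 → Σ = 2.813333…
T = 2.813333… / 1.806667… = 1.557196… → 1.56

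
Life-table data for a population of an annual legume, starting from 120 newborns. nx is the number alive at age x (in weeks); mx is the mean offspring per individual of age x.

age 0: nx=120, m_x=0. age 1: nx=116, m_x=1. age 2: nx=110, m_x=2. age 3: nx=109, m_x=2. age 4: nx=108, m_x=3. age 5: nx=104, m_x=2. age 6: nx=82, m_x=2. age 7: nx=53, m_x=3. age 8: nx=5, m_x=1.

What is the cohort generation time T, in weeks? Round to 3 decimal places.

4.019

lx = nx/n0 = nx/120: 1, 0.96667…, 0.91667…, 0.90833…, 0.9, 0.86667…, 0.68333…, 0.44167…, 0.04167…
lx·mx: 0, 0.966667…, 1.833333…, 1.816667…, 2.7, 1.733333…, 1.366667…, 1.325…, 0.041667… → R0 = 11.783333…
x·lx·mx: 0, 0.966667…, 3.666667…, 5.45…, 10.8, 8.666667…, 8.2…, 9.275…, 0.333333… → Σ = 47.358333…
T = 47.358333… / 11.783333… = 4.019095… → 4.019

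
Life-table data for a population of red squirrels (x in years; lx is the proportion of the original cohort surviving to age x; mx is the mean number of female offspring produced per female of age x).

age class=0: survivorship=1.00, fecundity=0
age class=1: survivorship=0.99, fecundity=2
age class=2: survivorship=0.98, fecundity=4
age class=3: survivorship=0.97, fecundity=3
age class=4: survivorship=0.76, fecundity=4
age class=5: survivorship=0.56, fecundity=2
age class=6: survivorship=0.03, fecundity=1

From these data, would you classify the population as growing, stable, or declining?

growing

R0 = Σ lx·mx = 0 + 1.98 + 3.92 + 2.91 + 3.04 + 1.12 + 0.03 = 13
R0 > 1, so the population is growing.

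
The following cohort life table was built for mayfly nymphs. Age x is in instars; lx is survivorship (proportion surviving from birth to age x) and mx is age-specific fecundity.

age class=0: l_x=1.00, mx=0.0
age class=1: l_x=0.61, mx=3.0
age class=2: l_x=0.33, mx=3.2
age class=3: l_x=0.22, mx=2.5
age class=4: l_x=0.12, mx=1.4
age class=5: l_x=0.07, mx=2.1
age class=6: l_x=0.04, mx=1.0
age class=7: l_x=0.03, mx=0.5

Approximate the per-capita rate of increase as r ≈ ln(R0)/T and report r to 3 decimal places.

R0 = Σ lx·mx = 0 + 1.83 + 1.056 + 0.55 + 0.168 + 0.147 + 0.04 + 0.015 = 3.806
Σ x·lx·mx = 7.344; T = 7.344/3.806 = 1.92958…
r ≈ ln(R0)/T = ln(3.806)/1.92958… = 0.69268… → 0.693

0.693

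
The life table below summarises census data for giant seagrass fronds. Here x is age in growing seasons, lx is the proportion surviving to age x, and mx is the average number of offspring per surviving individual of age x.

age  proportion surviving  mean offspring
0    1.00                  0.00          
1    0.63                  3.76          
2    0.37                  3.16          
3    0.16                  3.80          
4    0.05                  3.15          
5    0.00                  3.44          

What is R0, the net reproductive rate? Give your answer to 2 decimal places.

lx·mx by age: 0, 2.3688, 1.1692, 0.608, 0.1575, 0
R0 = Σ lx·mx = 4.3035 → 4.30

4.30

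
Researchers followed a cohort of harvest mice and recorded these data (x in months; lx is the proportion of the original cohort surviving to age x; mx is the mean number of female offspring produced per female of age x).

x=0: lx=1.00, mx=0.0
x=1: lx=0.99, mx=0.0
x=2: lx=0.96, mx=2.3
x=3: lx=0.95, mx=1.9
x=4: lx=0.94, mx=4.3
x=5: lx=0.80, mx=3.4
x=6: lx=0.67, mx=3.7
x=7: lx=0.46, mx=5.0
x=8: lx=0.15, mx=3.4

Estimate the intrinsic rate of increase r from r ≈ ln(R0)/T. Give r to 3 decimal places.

R0 = Σ lx·mx = 0 + 0 + 2.208 + 1.805 + 4.042 + 2.72 + 2.479 + 2.3 + 0.51 = 16.064
Σ x·lx·mx = 74.653; T = 74.653/16.064 = 4.64722…
r ≈ ln(R0)/T = ln(16.064)/4.64722… = 0.59747… → 0.597

0.597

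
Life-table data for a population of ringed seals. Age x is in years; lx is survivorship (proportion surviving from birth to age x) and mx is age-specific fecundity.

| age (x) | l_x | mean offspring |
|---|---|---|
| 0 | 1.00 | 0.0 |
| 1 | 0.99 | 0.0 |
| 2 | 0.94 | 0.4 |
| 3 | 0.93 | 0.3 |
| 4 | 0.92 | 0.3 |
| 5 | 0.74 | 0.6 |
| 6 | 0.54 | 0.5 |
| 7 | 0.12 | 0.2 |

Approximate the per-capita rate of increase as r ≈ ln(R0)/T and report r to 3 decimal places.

R0 = Σ lx·mx = 0 + 0 + 0.376 + 0.279 + 0.276 + 0.444 + 0.27 + 0.024 = 1.669
Σ x·lx·mx = 6.701; T = 6.701/1.669 = 4.01498…
r ≈ ln(R0)/T = ln(1.669)/4.01498… = 0.12758… → 0.128

0.128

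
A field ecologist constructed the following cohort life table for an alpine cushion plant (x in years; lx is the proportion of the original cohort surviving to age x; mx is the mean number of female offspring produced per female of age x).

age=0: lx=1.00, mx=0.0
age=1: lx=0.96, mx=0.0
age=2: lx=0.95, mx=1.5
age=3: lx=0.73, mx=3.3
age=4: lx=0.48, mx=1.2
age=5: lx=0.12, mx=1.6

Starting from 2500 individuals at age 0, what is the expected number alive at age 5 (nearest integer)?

Expected survivors = N0 · l_5 = 2500 × 0.12 = 300 → 300

300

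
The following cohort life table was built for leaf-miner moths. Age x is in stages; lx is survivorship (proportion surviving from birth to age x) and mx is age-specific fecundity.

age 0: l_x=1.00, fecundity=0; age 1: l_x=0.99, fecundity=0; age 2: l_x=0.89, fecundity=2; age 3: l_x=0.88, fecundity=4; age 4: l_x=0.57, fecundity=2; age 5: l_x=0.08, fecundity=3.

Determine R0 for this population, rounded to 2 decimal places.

6.68

lx·mx by age: 0, 0, 1.78, 3.52, 1.14, 0.24
R0 = Σ lx·mx = 6.68 → 6.68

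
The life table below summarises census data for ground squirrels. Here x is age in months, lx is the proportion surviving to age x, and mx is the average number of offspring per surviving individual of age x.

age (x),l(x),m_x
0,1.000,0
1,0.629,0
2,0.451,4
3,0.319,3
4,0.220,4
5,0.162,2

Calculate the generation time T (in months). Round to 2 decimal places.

2.93

lx·mx: 0, 0, 1.804, 0.957, 0.88, 0.324 → R0 = 3.965
x·lx·mx: 0, 0, 3.608, 2.871, 3.52, 1.62 → Σ = 11.619
T = 11.619 / 3.965 = 2.930391… → 2.93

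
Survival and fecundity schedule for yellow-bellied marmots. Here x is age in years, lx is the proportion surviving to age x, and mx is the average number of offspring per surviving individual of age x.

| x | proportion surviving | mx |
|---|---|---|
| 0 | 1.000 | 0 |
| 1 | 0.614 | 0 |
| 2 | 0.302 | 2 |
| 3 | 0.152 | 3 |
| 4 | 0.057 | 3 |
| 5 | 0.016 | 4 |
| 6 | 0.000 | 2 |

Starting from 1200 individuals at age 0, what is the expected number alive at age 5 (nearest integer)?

Expected survivors = N0 · l_5 = 1200 × 0.016 = 19.2 → 19

19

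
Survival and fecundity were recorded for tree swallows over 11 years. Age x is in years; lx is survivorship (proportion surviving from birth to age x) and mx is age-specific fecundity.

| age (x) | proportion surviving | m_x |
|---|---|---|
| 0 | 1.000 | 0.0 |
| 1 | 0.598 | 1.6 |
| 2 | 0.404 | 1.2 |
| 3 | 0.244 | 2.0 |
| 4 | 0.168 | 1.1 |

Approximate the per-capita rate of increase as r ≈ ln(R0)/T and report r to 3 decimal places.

R0 = Σ lx·mx = 0 + 0.9568 + 0.4848 + 0.488 + 0.1848 = 2.1144
Σ x·lx·mx = 4.1296; T = 4.1296/2.1144 = 1.95308…
r ≈ ln(R0)/T = ln(2.1144)/1.95308… = 0.38338… → 0.383

0.383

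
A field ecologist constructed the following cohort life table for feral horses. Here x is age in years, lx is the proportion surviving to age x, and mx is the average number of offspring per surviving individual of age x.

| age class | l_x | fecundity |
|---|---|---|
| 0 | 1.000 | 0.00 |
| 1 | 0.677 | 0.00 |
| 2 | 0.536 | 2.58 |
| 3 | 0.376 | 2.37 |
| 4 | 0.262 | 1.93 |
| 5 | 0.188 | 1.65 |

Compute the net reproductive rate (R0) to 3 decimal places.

3.090

lx·mx by age: 0, 0, 1.38288, 0.89112, 0.50566, 0.3102
R0 = Σ lx·mx = 3.08986 → 3.090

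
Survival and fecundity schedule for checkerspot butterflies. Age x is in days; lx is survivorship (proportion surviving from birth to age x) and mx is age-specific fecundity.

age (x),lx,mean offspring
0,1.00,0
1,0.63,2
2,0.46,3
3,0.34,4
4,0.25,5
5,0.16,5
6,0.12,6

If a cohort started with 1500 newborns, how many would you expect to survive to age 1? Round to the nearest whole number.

Expected survivors = N0 · l_1 = 1500 × 0.63 = 945 → 945

945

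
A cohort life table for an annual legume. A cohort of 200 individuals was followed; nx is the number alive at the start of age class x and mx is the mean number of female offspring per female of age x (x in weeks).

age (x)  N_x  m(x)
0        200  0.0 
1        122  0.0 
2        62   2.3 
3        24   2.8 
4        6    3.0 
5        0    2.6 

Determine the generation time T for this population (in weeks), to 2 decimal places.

lx = nx/n0 = nx/200: 1, 0.61, 0.31, 0.12, 0.03, 0
lx·mx: 0, 0, 0.713, 0.336, 0.09, 0 → R0 = 1.139
x·lx·mx: 0, 0, 1.426, 1.008, 0.36, 0 → Σ = 2.794
T = 2.794 / 1.139 = 2.453029… → 2.45

2.45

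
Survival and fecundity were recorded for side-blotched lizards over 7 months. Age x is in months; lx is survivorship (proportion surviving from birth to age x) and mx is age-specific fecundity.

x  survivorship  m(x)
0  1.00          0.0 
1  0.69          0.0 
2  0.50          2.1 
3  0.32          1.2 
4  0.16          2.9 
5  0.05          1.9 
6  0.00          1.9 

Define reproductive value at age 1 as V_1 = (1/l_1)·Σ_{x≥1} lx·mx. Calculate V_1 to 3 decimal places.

2.888

lx·mx for x ≥ 1: 0, 1.05, 0.384, 0.464, 0.095, 0 → sum = 1.993
V_1 = 1.993 / l_1 = 1.993 / 0.69 = 2.888406… → 2.888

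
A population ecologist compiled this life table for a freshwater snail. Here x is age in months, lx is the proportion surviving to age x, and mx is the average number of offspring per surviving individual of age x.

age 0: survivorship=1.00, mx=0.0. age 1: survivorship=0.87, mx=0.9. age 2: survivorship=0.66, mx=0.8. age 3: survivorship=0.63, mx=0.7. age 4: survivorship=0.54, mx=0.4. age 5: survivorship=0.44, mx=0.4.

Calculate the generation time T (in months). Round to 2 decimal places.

lx·mx: 0, 0.783, 0.528, 0.441, 0.216, 0.176 → R0 = 2.144
x·lx·mx: 0, 0.783, 1.056, 1.323, 0.864, 0.88 → Σ = 4.906
T = 4.906 / 2.144 = 2.288246… → 2.29

2.29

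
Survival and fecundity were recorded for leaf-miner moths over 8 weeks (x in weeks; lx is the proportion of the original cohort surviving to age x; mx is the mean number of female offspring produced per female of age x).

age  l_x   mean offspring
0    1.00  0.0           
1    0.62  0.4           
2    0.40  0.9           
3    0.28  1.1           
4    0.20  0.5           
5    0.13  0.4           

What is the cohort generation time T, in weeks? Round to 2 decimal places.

lx·mx: 0, 0.248, 0.36, 0.308, 0.1, 0.052 → R0 = 1.068
x·lx·mx: 0, 0.248, 0.72, 0.924, 0.4, 0.26 → Σ = 2.552
T = 2.552 / 1.068 = 2.389513… → 2.39

2.39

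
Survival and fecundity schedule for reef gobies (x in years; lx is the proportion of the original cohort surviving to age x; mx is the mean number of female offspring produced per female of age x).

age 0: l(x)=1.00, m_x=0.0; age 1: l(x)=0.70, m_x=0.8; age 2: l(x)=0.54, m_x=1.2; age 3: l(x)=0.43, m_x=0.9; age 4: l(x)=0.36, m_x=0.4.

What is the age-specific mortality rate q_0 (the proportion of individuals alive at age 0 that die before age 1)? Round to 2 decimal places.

q_0 = (l_0 − l_1) / l_0 = (1 − 0.7) / 1
     = 0.3 / 1 = 0.3 → 0.30

0.30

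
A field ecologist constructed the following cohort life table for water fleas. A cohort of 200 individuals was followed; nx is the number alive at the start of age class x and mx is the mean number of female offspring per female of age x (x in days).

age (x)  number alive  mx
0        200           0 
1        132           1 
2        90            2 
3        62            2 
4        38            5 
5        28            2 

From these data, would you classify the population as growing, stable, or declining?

growing

lx = nx/n0 = nx/200: 1, 0.66, 0.45, 0.31, 0.19, 0.14
R0 = Σ lx·mx = 0 + 0.66 + 0.9 + 0.62 + 0.95 + 0.28 = 3.41
R0 > 1, so the population is growing.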